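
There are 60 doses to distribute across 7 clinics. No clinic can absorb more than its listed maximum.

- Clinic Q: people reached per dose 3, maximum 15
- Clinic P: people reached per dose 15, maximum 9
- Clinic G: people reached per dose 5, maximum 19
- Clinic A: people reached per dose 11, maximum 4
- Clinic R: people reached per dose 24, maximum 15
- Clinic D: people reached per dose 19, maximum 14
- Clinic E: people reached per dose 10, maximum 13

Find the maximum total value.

960

Rank by people reached per dose: Clinic R 24 > Clinic D 19 > Clinic P 15 > Clinic A 11 > Clinic E 10 > Clinic G 5 > Clinic Q 3.
Give Clinic R 15 to hit its cap of 15 → 45 left.
Give Clinic D 14 to hit its cap of 14 → 31 left.
Clinic P: +9 to 9 (cap) → 22 left.
Clinic A: +4 to 4 (cap) → 18 left.
Clinic E takes 13 to reach its cap of 13 → 5 left.
Clinic G: +5 (room for 19) → 5. Pool exhausted.
Total = 15×9 + 5×5 + 11×4 + 24×15 + 19×14 + 10×13 = 960.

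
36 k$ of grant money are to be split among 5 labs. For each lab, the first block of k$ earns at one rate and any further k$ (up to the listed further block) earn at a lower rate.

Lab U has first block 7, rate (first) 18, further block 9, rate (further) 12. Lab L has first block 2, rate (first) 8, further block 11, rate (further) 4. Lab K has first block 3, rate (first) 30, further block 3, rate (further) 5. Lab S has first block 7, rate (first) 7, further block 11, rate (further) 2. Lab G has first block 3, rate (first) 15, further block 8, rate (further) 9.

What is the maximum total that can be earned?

485

Treat each block as its own option and order by rate: Lab K/first 30 > Lab U/first 18 > Lab G/first 15 > Lab U/second 12 > Lab G/second 9 > Lab L/first 8 > Lab S/first 7 > Lab K/second 5 > Lab L/second 4 > Lab S/second 2.
Lab K first at 30: fill all 3 → 33 left.
Fill Lab U first block (7 at 18) → 26 left.
Fill Lab G first block (3 at 15) → 23 left.
Lab U second at 12: fill all 9 → 14 left.
Lab G second at 9: fill all 8 → 6 left.
Fill Lab L first block (2 at 8) → 4 left.
Lab S first at 7: only 4 left, fill 4.
Total = 30×3 + 18×7 + 15×3 + 12×9 + 9×8 + 8×2 + 7×4 = 485.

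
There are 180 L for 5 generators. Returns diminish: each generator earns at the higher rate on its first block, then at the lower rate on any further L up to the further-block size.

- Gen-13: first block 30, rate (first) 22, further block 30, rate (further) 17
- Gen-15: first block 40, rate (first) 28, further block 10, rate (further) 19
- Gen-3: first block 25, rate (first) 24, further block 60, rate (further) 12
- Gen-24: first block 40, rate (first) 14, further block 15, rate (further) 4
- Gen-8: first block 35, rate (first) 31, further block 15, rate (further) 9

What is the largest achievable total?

4305

Treat each block as its own option and order by rate: Gen-8/T1 31 > Gen-15/T1 28 > Gen-3/T1 24 > Gen-13/T1 22 > Gen-15/T2 19 > Gen-13/T2 17 > Gen-24/T1 14 > Gen-3/T2 12 > Gen-8/T2 9 > Gen-24/T2 4.
Gen-8/T1 (31): +35 ; 145 left.
Fill Gen-15 T1 block (40 at 28) ; 105 left.
Gen-3 T1 at 24: fill all 25 ; 80 left.
Gen-13/T1 (22): +30 ; 50 left.
Gen-15/T2 (19): +10 ; 40 left.
Fill Gen-13 T2 block (30 at 17) ; 10 left.
10 remain; put them into Gen-24 T1 at 14.
Total = 31×35 + 28×40 + 24×25 + 22×30 + 19×10 + 17×30 + 14×10 = 4305.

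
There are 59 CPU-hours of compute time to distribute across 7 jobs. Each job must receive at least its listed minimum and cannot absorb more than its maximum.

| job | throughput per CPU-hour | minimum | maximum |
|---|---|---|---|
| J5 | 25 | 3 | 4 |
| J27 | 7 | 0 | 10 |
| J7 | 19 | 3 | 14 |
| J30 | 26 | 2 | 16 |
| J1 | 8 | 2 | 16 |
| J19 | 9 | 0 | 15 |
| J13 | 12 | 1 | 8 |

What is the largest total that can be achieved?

1029

Meeting every minimum uses 3+0+3+2+2+0+1 = 11 CPU-hours, leaving 48.
Highest throughput per CPU-hour first: J30 26 > J5 25 > J7 19 > J13 12 > J19 9 > J1 8 > J27 7.
J30: +14 to 16 (cap) ; 34 left.
J5: +1 to 4 (cap) ; 33 left.
J7: +11 to 14 (cap) ; 22 left.
J13: +7 to 8 (cap) ; 15 left.
Give J19 15 more to hit its cap of 15 ; 0 left.
Total = 25×4 + 19×14 + 26×16 + 8×2 + 9×15 + 12×8 = 1029.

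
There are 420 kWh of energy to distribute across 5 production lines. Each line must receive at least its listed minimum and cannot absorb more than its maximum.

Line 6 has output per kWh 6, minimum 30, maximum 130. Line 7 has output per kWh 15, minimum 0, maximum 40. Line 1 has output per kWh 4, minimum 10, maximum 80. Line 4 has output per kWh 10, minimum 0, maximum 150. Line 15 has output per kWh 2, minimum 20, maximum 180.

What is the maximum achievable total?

3240

Meeting every minimum uses 30+0+10+0+20 = 60 kWh, leaving 360.
Highest output per kWh first: Line 7 15 > Line 4 10 > Line 6 6 > Line 1 4 > Line 15 2.
Line 7: +40 to 40 (cap) — 320 left.
Line 4 takes 150 more to reach its cap of 150 — 170 left.
Give Line 6 100 more to hit its cap of 130 — 70 left.
Line 1: +70 to 80 (cap) — 0 left.
Total = 6×130 + 15×40 + 4×80 + 10×150 + 2×20 = 3240.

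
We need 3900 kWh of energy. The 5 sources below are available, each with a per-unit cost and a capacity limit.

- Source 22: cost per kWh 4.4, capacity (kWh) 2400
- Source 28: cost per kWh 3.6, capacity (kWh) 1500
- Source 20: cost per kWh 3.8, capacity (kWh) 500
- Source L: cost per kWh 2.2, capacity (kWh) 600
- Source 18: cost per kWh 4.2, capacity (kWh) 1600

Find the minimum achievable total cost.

14080

Cheapest first:
Take 600 from Source L at 2.2 ; need 3300 more.
Take 1500 from Source 28 at 3.6 ; need 1800 more.
Source 20 at 3.8: take all 500 kWh ; 1300 still needed.
Take 1300 from Source 18 at 4.2 to finish.
Source 22: unused.
Cost = 600×2.2 + 1500×3.6 + 500×3.8 + 1300×4.2 = 14080.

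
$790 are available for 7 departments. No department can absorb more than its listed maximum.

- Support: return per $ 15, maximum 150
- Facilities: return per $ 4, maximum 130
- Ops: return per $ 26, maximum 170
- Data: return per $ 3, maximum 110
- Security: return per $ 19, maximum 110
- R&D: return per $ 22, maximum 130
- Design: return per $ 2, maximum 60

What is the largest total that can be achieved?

12440

Rank by return per $: Ops 26 > R&D 22 > Security 19 > Support 15 > Facilities 4 > Data 3 > Design 2.
Give Ops 170 to hit its cap of 170 → 620 left.
Give R&D 130 to hit its cap of 130 → 490 left.
Give Security 110 to hit its cap of 110 → 380 left.
Support takes 150 to reach its cap of 150 → 230 left.
Facilities: +130 to 130 (cap) → 100 left.
Data has room for 110 but only 100 remain, so it gets 100.
Total = 15×150 + 4×130 + 26×170 + 3×100 + 19×110 + 22×130 = 12440.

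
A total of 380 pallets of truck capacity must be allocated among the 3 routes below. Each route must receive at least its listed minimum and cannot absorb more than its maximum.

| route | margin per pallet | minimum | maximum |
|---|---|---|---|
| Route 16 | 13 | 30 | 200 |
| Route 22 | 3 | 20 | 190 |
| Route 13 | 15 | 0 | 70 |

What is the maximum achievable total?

Meeting every minimum uses 30+20+0 = 50 pallets, leaving 330.
Highest margin per pallet first: Route 13 15 > Route 16 13 > Route 22 3.
Give Route 13 70 more to hit its cap of 70 — 260 left.
Route 16: +170 to 200 (cap) — 90 left.
Only 90 left; Route 22 takes them to reach 110.
Total = 13×200 + 3×110 + 15×70 = 3980.

3980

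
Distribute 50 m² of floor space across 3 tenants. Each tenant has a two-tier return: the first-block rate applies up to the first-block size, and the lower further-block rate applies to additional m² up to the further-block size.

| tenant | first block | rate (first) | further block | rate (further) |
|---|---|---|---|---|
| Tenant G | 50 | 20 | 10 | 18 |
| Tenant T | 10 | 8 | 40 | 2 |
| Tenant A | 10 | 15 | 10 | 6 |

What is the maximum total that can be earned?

Treat each block as its own option and order by rate: Tenant G/first 20 > Tenant G/second 18 > Tenant A/first 15 > Tenant T/first 8 > Tenant A/second 6 > Tenant T/second 2.
Tenant G first at 20: fill all 50 — 0 left.
Total = 20×50 = 1000.

1000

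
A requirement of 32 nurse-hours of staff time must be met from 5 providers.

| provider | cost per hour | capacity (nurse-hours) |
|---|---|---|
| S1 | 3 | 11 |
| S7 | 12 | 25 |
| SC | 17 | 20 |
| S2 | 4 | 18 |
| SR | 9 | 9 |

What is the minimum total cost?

Use providers in increasing cost order.
S1 (3): use full 11 ; 21 nurse-hours to go.
S2 (4): use full 18 ; 3 nurse-hours to go.
SR at 9: take 3 of its 9 ; requirement met.
S7, SC: unused.
Cost = 11×3 + 18×4 + 3×9 = 132.

132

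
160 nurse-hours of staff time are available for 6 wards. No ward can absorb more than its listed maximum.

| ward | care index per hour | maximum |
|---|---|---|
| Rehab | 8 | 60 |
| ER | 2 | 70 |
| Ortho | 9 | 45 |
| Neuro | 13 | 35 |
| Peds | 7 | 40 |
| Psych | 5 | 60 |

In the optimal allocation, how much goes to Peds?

Rank by care index per hour: Neuro 13 > Ortho 9 > Rehab 8 > Peds 7 > Psych 5 > ER 2.
Neuro: +35 to 35 (cap) → 125 left.
Give Ortho 45 to hit its cap of 45 → 80 left.
Rehab takes 60 to reach its cap of 60 → 20 left.
Peds has room for 40 but only 20 remain, so it gets 20.

20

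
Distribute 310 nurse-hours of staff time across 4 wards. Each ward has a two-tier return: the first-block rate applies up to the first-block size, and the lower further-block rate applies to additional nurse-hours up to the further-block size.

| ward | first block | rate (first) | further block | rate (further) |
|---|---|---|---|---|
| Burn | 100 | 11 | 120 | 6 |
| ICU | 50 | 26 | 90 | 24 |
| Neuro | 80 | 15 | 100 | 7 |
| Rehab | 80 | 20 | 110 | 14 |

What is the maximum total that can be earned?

6400

Rank every tier by rate: ICU/tier1 26 > ICU/tier2 24 > Rehab/tier1 20 > Neuro/tier1 15 > Rehab/tier2 14 > Burn/tier1 11 > Neuro/tier2 7 > Burn/tier2 6.
ICU tier1 at 26: fill all 50 — 260 left.
ICU/tier2 (24): +90 — 170 left.
Rehab/tier1 (20): +80 — 90 left.
Neuro tier1 at 15: fill all 80 — 10 left.
Rehab tier2 at 14: only 10 left, fill 10.
Total = 26×50 + 24×90 + 20×80 + 15×80 + 14×10 = 6400.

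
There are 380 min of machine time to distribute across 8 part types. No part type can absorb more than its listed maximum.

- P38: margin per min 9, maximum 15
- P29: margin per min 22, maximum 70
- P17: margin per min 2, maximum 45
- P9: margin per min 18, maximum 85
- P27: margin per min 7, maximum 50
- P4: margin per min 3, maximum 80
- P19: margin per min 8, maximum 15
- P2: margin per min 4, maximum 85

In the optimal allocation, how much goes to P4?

60

Highest margin per min first: P29 22 > P9 18 > P38 9 > P19 8 > P27 7 > P2 4 > P4 3 > P17 2.
P29: +70 to 70 (cap) ; 310 left.
P9: +85 to 85 (cap) ; 225 left.
Give P38 15 to hit its cap of 15 ; 210 left.
P19 takes 15 to reach its cap of 15 ; 195 left.
Give P27 50 to hit its cap of 50 ; 145 left.
Give P2 85 to hit its cap of 85 ; 60 left.
Only 60 left; P4 takes them to reach 60.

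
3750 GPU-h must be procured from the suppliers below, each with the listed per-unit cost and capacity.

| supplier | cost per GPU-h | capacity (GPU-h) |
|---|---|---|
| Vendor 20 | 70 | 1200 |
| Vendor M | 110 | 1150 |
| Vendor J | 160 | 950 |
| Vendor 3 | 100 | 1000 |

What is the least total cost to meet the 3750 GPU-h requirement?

Cheapest first:
Vendor 20 at 70: take all 1200 GPU-h ; 2550 still needed.
Take 1000 from Vendor 3 at 100 ; need 1550 more.
Vendor M (110): use full 1150 ; 400 GPU-h to go.
Take 400 from Vendor J at 160 to finish.
Cost = 1200×70 + 1000×100 + 1150×110 + 400×160 = 374500.

374500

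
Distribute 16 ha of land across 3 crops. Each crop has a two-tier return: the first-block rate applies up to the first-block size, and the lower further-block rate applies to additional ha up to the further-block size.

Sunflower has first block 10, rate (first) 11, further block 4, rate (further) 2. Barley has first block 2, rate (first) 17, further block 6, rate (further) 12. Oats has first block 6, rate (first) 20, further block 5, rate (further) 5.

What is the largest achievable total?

248

Treat each block as its own option and order by rate: Oats/T1 20 > Barley/T1 17 > Barley/T2 12 > Sunflower/T1 11 > Oats/T2 5 > Sunflower/T2 2.
Oats T1 at 20: fill all 6 ; 10 left.
Barley T1 at 17: fill all 2 ; 8 left.
Fill Barley T2 block (6 at 12) ; 2 left.
Sunflower T1 at 11: only 2 left, fill 2.
Total = 20×6 + 17×2 + 12×6 + 11×2 = 248.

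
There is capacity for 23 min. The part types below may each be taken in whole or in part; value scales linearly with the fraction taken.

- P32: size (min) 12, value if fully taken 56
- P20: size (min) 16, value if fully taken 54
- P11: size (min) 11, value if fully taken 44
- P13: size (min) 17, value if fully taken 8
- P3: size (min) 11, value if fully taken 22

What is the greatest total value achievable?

100

Rank by value-to-size ratio: P32 56/12≈4.67, P11 44/11≈4, P20 54/16≈3.38, P3 22/11≈2, P13 8/17≈0.471.
P32: take in full, 12 min for value 56 ; 11 left.
Take all of P11 (11 min, value 44) ; 0 min left.
Total value = 100.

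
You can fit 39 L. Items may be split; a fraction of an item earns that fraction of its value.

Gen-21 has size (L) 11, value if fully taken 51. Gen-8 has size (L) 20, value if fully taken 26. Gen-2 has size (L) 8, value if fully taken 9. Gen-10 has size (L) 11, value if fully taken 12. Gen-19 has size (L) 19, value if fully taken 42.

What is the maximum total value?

104.7

Sort by value density: Gen-21 51/11≈4.64, Gen-19 42/19≈2.21, Gen-8 26/20≈1.3, Gen-2 9/8≈1.12, Gen-10 12/11≈1.09.
All 11 L of Gen-21 fit (value 51) — 28 remain.
All 19 L of Gen-19 fit (value 42) — 9 remain.
9 L left: a 9/20 share of Gen-8 gives 26×9/20 = 11.7.
Total value = 104.7.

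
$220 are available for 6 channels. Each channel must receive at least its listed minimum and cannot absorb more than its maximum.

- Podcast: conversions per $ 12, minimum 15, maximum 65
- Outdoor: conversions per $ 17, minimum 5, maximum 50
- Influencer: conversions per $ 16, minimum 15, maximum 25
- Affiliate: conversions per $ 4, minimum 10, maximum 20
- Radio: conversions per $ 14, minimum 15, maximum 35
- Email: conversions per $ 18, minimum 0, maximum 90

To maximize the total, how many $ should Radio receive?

Meeting every minimum uses 15+5+15+10+15+0 = 60 $, leaving 160.
Order the channels by conversions per $: Email 18 > Outdoor 17 > Influencer 16 > Radio 14 > Podcast 12 > Affiliate 4.
Email takes 90 more to reach its cap of 90 — 70 left.
Outdoor: +45 to 50 (cap) — 25 left.
Influencer takes 10 more to reach its cap of 25 — 15 left.
Only 15 left; Radio takes them to reach 30.

30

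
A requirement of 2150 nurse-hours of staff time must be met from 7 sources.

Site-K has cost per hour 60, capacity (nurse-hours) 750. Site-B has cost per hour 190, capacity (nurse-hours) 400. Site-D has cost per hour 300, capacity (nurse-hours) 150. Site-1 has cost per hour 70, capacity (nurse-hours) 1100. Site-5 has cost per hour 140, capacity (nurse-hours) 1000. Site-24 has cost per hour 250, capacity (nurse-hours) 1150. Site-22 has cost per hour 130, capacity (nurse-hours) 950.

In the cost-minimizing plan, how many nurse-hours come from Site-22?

300

Fill from the cheapest source first.
Site-K (60): use full 750 ; 1400 nurse-hours to go.
Take 1100 from Site-1 at 70 ; need 300 more.
Site-22 (130): take the remaining 300 ; done.
Site-5, Site-B, Site-24, Site-D: unused.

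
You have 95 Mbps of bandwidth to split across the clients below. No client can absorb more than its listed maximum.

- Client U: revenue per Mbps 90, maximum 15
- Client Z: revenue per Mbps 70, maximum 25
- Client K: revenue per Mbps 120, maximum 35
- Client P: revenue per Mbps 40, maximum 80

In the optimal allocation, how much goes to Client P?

20

Rank by revenue per Mbps: Client K 120 > Client U 90 > Client Z 70 > Client P 40.
Give Client K 35 to hit its cap of 35 — 60 left.
Give Client U 15 to hit its cap of 15 — 45 left.
Client Z: +25 to 25 (cap) — 20 left.
Client P has room for 80 but only 20 remain, so it gets 20.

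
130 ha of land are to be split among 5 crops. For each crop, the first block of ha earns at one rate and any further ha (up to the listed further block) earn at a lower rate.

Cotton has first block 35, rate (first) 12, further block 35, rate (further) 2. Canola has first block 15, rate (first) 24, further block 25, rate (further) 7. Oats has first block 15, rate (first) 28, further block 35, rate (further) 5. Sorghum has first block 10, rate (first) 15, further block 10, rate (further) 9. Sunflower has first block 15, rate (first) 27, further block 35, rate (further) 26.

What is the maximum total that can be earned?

2710

Rank every tier by rate: Oats/tier1 28 > Sunflower/tier1 27 > Sunflower/tier2 26 > Canola/tier1 24 > Sorghum/tier1 15 > Cotton/tier1 12 > Sorghum/tier2 9 > Canola/tier2 7 > Oats/tier2 5 > Cotton/tier2 2.
Fill Oats tier1 block (15 at 28) ; 115 left.
Sunflower/tier1 (27): +15 ; 100 left.
Sunflower tier2 at 26: fill all 35 ; 65 left.
Canola tier1 at 24: fill all 15 ; 50 left.
Fill Sorghum tier1 block (10 at 15) ; 40 left.
Cotton tier1 at 12: fill all 35 ; 5 left.
5 remain; put them into Sorghum tier2 at 9.
Total = 28×15 + 27×15 + 26×35 + 24×15 + 15×10 + 12×35 + 9×5 = 2710.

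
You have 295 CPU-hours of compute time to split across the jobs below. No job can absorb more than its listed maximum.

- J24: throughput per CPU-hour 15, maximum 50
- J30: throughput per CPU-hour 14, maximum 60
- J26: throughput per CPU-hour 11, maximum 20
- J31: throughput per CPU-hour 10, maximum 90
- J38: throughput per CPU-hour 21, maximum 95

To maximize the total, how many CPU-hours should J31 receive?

Order the jobs by throughput per CPU-hour: J38 21 > J24 15 > J30 14 > J26 11 > J31 10.
Give J38 95 to hit its cap of 95 ; 200 left.
J24: +50 to 50 (cap) ; 150 left.
Give J30 60 to hit its cap of 60 ; 90 left.
J26: +20 to 20 (cap) ; 70 left.
J31: +70 (room for 90) → 70. Pool exhausted.

70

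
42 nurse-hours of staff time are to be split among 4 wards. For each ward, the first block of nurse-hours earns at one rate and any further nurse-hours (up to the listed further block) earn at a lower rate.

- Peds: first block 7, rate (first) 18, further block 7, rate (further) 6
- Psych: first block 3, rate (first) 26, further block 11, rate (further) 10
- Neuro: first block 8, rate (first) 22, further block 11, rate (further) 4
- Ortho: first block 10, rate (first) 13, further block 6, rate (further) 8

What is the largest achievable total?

Order all 8 blocks by rate: Psych/T1 26 > Neuro/T1 22 > Peds/T1 18 > Ortho/T1 13 > Psych/T2 10 > Ortho/T2 8 > Peds/T2 6 > Neuro/T2 4.
Psych/T1 (26): +3 ; 39 left.
Neuro T1 at 22: fill all 8 ; 31 left.
Peds T1 at 18: fill all 7 ; 24 left.
Fill Ortho T1 block (10 at 13) ; 14 left.
Fill Psych T2 block (11 at 10) ; 3 left.
Ortho/T2: +3 of 6 at 8; pool empty.
Total = 26×3 + 22×8 + 18×7 + 13×10 + 10×11 + 8×3 = 644.

644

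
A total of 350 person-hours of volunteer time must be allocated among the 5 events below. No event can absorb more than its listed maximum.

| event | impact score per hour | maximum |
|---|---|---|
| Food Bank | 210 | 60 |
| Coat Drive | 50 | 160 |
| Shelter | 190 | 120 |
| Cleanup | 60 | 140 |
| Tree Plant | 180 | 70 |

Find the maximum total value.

54000

Order the events by impact score per hour: Food Bank 210 > Shelter 190 > Tree Plant 180 > Cleanup 60 > Coat Drive 50.
Food Bank: +60 to 60 (cap) ; 290 left.
Give Shelter 120 to hit its cap of 120 ; 170 left.
Tree Plant: +70 to 70 (cap) ; 100 left.
Cleanup: +100 (room for 140) → 100. Pool exhausted.
Total = 210×60 + 190×120 + 60×100 + 180×70 = 54000.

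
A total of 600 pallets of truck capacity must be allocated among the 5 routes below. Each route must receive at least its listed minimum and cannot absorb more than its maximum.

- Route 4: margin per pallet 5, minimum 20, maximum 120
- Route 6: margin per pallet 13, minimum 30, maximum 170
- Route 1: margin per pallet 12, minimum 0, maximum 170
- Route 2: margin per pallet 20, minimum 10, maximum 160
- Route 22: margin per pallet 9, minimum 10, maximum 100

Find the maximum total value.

Meeting every minimum uses 20+30+0+10+10 = 70 pallets, leaving 530.
Highest margin per pallet first: Route 2 20 > Route 6 13 > Route 1 12 > Route 22 9 > Route 4 5.
Route 2 takes 150 more to reach its cap of 160 → 380 left.
Route 6 takes 140 more to reach its cap of 170 → 240 left.
Route 1 takes 170 more to reach its cap of 170 → 70 left.
Route 22: +70 (room for 90) → 80. Pool exhausted.
Total = 5×20 + 13×170 + 12×170 + 20×160 + 9×80 = 8270.

8270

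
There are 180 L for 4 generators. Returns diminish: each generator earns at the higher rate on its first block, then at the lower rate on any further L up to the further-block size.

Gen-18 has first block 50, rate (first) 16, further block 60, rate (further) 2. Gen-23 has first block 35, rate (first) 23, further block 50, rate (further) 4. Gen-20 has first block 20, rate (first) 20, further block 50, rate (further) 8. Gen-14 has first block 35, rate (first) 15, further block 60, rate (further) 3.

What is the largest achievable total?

2850

Order all 8 blocks by rate: Gen-23/tier1 23 > Gen-20/tier1 20 > Gen-18/tier1 16 > Gen-14/tier1 15 > Gen-20/tier2 8 > Gen-23/tier2 4 > Gen-14/tier2 3 > Gen-18/tier2 2.
Gen-23/tier1 (23): +35 — 145 left.
Gen-20 tier1 at 20: fill all 20 — 125 left.
Fill Gen-18 tier1 block (50 at 16) — 75 left.
Gen-14/tier1 (15): +35 — 40 left.
Gen-20/tier2: +40 of 50 at 8; pool empty.
Total = 23×35 + 20×20 + 16×50 + 15×35 + 8×40 = 2850.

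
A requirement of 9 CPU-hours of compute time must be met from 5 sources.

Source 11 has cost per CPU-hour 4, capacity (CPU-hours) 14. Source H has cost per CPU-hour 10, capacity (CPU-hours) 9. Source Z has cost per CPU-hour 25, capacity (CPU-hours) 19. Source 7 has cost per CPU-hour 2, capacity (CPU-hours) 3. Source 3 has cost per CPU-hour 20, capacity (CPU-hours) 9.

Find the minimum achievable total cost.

Fill from the cheapest source first.
Source 7 (2): use full 3 ; 6 CPU-hours to go.
Source 11 at 4: take 6 of its 14 ; requirement met.
Source H, Source 3, Source Z: unused.
Cost = 3×2 + 6×4 = 30.

30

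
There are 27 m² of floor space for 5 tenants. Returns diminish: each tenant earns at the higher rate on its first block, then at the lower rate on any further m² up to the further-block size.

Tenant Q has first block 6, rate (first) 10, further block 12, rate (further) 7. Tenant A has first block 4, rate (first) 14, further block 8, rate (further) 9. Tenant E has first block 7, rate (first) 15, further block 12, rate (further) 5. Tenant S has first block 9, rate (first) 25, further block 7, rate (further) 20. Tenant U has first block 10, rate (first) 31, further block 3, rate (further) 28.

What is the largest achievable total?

719

Treat each block as its own option and order by rate: Tenant U/T1 31 > Tenant U/T2 28 > Tenant S/T1 25 > Tenant S/T2 20 > Tenant E/T1 15 > Tenant A/T1 14 > Tenant Q/T1 10 > Tenant A/T2 9 > Tenant Q/T2 7 > Tenant E/T2 5.
Fill Tenant U T1 block (10 at 31) → 17 left.
Tenant U/T2 (28): +3 → 14 left.
Tenant S T1 at 25: fill all 9 → 5 left.
5 remain; put them into Tenant S T2 at 20.
Total = 31×10 + 28×3 + 25×9 + 20×5 = 719.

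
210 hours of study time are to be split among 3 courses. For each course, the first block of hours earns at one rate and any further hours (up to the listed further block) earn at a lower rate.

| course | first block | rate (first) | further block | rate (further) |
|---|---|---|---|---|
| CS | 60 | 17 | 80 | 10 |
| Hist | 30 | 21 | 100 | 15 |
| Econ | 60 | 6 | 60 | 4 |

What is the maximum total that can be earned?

3350

Order all 6 blocks by rate: Hist/first 21 > CS/first 17 > Hist/second 15 > CS/second 10 > Econ/first 6 > Econ/second 4.
Fill Hist first block (30 at 21) → 180 left.
Fill CS first block (60 at 17) → 120 left.
Fill Hist second block (100 at 15) → 20 left.
20 remain; put them into CS second at 10.
Total = 21×30 + 17×60 + 15×100 + 10×20 = 3350.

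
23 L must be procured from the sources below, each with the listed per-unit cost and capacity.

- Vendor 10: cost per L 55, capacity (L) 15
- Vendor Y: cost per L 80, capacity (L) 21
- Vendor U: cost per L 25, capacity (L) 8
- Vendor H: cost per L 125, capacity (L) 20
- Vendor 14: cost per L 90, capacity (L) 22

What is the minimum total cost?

Cheapest first:
Vendor U at 25: take all 8 L → 15 still needed.
Take 15 from Vendor 10 at 55 → need 0 more.
Vendor Y, Vendor 14, Vendor H: unused.
Cost = 8×25 + 15×55 = 1025.

1025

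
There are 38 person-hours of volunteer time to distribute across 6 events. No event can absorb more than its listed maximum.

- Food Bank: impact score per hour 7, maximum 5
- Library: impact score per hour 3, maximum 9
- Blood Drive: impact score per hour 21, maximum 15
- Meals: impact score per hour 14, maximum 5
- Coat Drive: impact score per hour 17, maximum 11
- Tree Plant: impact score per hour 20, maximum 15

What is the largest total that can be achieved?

Highest impact score per hour first: Blood Drive 21 > Tree Plant 20 > Coat Drive 17 > Meals 14 > Food Bank 7 > Library 3.
Blood Drive: +15 to 15 (cap) → 23 left.
Tree Plant takes 15 to reach its cap of 15 → 8 left.
Coat Drive: +8 (room for 11) → 8. Pool exhausted.
Total = 21×15 + 17×8 + 20×15 = 751.

751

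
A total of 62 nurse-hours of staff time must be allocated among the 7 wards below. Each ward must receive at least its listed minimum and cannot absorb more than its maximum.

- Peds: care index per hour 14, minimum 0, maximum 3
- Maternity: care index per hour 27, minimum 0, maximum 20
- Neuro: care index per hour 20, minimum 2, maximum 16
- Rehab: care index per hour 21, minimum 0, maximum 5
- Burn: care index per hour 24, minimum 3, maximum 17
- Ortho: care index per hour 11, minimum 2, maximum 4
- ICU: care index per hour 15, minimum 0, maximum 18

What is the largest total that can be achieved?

1425

Meeting every minimum uses 0+0+2+0+3+2+0 = 7 nurse-hours, leaving 55.
Rank by care index per hour: Maternity 27 > Burn 24 > Rehab 21 > Neuro 20 > ICU 15 > Peds 14 > Ortho 11.
Maternity takes 20 more to reach its cap of 20 — 35 left.
Burn takes 14 more to reach its cap of 17 — 21 left.
Rehab: +5 to 5 (cap) — 16 left.
Neuro takes 14 more to reach its cap of 16 — 2 left.
ICU has room for 18 more but only 2 remain, so it gets 2.
Total = 27×20 + 20×16 + 21×5 + 24×17 + 11×2 + 15×2 = 1425.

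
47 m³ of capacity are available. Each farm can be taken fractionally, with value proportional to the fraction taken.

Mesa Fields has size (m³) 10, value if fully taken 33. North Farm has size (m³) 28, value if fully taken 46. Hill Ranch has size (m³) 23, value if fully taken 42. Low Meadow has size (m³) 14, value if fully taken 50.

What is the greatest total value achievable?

Rank by value-to-size ratio: Low Meadow 50/14≈3.57, Mesa Fields 33/10≈3.3, Hill Ranch 42/23≈1.83, North Farm 46/28≈1.64.
All 14 m³ of Low Meadow fit (value 50) — 33 remain.
Mesa Fields: take in full, 10 m³ for value 33 — 23 left.
Hill Ranch: take in full, 23 m³ for value 42 — 0 left.
Total value = 125.

125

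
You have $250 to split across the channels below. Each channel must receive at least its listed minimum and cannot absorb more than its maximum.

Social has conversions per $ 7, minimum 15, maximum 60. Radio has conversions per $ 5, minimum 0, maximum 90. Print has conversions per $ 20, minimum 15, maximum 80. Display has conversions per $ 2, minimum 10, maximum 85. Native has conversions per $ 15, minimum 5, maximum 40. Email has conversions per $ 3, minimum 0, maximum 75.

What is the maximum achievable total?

Meeting every minimum uses 15+0+15+10+5+0 = 45 $, leaving 205.
Highest conversions per $ first: Print 20 > Native 15 > Social 7 > Radio 5 > Email 3 > Display 2.
Print takes 65 more to reach its cap of 80 ; 140 left.
Native: +35 to 40 (cap) ; 105 left.
Social: +45 to 60 (cap) ; 60 left.
Only 60 left; Radio takes them to reach 60.
Total = 7×60 + 5×60 + 20×80 + 2×10 + 15×40 = 2940.

2940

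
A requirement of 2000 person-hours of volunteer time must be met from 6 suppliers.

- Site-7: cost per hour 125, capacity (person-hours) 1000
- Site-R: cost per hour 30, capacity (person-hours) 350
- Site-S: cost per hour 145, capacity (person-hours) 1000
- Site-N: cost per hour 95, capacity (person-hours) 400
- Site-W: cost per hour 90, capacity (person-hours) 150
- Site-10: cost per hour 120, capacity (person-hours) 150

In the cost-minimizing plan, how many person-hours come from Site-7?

950

Cheapest first:
Site-R at 30: take all 350 person-hours ; 1650 still needed.
Take 150 from Site-W at 90 ; need 1500 more.
Site-N (95): use full 400 ; 1100 person-hours to go.
Site-10 (120): use full 150 ; 950 person-hours to go.
Take 950 from Site-7 at 125 to finish.
Site-S: unused.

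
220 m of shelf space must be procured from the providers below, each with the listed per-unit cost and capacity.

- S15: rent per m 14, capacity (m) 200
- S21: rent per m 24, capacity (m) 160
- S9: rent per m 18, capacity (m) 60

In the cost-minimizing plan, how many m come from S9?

20

Use providers in increasing cost order.
S15 at 14: take all 200 m — 20 still needed.
S9 at 18: take 20 of its 60 — requirement met.
S21: unused.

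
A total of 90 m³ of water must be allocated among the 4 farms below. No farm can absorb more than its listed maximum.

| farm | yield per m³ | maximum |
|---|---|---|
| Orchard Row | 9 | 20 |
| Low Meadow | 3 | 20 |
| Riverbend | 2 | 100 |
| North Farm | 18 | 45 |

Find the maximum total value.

1060

Highest yield per m³ first: North Farm 18 > Orchard Row 9 > Low Meadow 3 > Riverbend 2.
North Farm: +45 to 45 (cap) — 45 left.
Give Orchard Row 20 to hit its cap of 20 — 25 left.
Give Low Meadow 20 to hit its cap of 20 — 5 left.
Riverbend: +5 (room for 100) → 5. Pool exhausted.
Total = 9×20 + 3×20 + 2×5 + 18×45 = 1060.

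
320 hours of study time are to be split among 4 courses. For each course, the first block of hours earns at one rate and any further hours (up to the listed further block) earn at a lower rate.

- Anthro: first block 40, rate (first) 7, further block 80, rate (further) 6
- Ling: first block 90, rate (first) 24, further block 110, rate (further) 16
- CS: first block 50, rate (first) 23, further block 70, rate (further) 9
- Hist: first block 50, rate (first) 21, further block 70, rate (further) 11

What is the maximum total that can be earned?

Order all 8 blocks by rate: Ling/T1 24 > CS/T1 23 > Hist/T1 21 > Ling/T2 16 > Hist/T2 11 > CS/T2 9 > Anthro/T1 7 > Anthro/T2 6.
Ling/T1 (24): +90 → 230 left.
CS T1 at 23: fill all 50 → 180 left.
Fill Hist T1 block (50 at 21) → 130 left.
Ling/T2 (16): +110 → 20 left.
Hist T2 at 11: only 20 left, fill 20.
Total = 24×90 + 23×50 + 21×50 + 16×110 + 11×20 = 6340.

6340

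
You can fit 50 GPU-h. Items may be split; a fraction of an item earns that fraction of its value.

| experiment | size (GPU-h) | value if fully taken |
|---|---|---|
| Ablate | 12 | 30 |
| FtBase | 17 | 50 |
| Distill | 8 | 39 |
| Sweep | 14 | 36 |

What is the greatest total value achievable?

152.5

Sort by value density: Distill 39/8≈4.88, FtBase 50/17≈2.94, Sweep 36/14≈2.57, Ablate 30/12≈2.5.
Take all of Distill (8 GPU-h, value 39) → 42 GPU-h left.
All 17 GPU-h of FtBase fit (value 50) → 25 remain.
Take all of Sweep (14 GPU-h, value 36) → 11 GPU-h left.
11 GPU-h left: a 11/12 share of Ablate gives 30×11/12 = 27.5.
Total value = 152.5.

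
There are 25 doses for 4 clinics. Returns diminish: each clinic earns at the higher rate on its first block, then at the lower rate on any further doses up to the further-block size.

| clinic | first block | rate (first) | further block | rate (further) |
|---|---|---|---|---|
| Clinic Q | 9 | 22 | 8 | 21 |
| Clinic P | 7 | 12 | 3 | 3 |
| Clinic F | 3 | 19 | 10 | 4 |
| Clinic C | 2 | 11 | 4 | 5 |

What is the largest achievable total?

Order all 8 blocks by rate: Clinic Q/T1 22 > Clinic Q/T2 21 > Clinic F/T1 19 > Clinic P/T1 12 > Clinic C/T1 11 > Clinic C/T2 5 > Clinic F/T2 4 > Clinic P/T2 3.
Clinic Q T1 at 22: fill all 9 → 16 left.
Clinic Q T2 at 21: fill all 8 → 8 left.
Clinic F T1 at 19: fill all 3 → 5 left.
Clinic P T1 at 12: only 5 left, fill 5.
Total = 22×9 + 21×8 + 19×3 + 12×5 = 483.

483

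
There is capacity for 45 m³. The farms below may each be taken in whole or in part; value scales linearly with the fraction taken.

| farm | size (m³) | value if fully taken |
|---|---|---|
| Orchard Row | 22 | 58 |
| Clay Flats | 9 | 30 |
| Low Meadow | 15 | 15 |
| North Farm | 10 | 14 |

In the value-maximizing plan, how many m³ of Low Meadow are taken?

4

Rank by value-to-size ratio: Clay Flats 30/9≈3.33, Orchard Row 58/22≈2.64, North Farm 14/10≈1.4, Low Meadow 15/15≈1.
Clay Flats: take in full, 9 m³ for value 30 ; 36 left.
All 22 m³ of Orchard Row fit (value 58) ; 14 remain.
North Farm: take in full, 10 m³ for value 14 ; 4 left.
Fill the last 4 m³ with part of Low Meadow: 4/15 of it earns 4.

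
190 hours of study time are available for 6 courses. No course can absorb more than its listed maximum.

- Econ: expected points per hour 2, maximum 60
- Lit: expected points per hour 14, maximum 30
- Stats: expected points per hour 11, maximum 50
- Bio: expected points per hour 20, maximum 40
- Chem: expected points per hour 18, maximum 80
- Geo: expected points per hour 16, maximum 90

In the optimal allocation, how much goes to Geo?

Rank by expected points per hour: Bio 20 > Chem 18 > Geo 16 > Lit 14 > Stats 11 > Econ 2.
Bio takes 40 to reach its cap of 40 ; 150 left.
Give Chem 80 to hit its cap of 80 ; 70 left.
Geo: +70 (room for 90) → 70. Pool exhausted.

70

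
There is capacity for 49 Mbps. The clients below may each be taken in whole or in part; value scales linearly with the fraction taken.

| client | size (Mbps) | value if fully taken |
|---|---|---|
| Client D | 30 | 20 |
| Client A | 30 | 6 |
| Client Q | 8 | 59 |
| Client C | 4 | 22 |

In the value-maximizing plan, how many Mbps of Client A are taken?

Best value per unit of size first: Client Q 59/8≈7.38, Client C 22/4≈5.5, Client D 20/30≈0.667, Client A 6/30≈0.2.
Take all of Client Q (8 Mbps, value 59) → 41 Mbps left.
Take all of Client C (4 Mbps, value 22) → 37 Mbps left.
Client D: take in full, 30 Mbps for value 20 → 7 left.
Only 7 Mbps remain; take 7/30 of Client A for value 6×7/30 = 1.4.

7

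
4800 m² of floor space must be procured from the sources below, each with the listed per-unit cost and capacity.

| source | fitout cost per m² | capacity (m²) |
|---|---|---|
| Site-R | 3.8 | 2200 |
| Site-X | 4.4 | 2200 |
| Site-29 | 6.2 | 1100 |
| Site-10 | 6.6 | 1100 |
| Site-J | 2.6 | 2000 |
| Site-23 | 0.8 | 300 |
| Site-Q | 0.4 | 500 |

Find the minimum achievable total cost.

Cheapest first:
Take 500 from Site-Q at 0.4 — need 4300 more.
Take 300 from Site-23 at 0.8 — need 4000 more.
Site-J at 2.6: take all 2000 m² — 2000 still needed.
Take 2000 from Site-R at 3.8 to finish.
Site-X, Site-29, Site-10: unused.
Cost = 500×0.4 + 300×0.8 + 2000×2.6 + 2000×3.8 = 13240.

13240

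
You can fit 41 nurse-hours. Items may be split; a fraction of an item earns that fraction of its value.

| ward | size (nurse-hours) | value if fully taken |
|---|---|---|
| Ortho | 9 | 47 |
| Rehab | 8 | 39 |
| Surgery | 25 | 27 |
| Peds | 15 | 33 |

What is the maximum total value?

128.72

Sort by value density: Ortho 47/9≈5.22, Rehab 39/8≈4.88, Peds 33/15≈2.2, Surgery 27/25≈1.08.
Take all of Ortho (9 nurse-hours, value 47) → 32 nurse-hours left.
All 8 nurse-hours of Rehab fit (value 39) → 24 remain.
All 15 nurse-hours of Peds fit (value 33) → 9 remain.
Only 9 nurse-hours remain; take 9/25 of Surgery for value 27×9/25 = 9.72.
Total value = 128.72.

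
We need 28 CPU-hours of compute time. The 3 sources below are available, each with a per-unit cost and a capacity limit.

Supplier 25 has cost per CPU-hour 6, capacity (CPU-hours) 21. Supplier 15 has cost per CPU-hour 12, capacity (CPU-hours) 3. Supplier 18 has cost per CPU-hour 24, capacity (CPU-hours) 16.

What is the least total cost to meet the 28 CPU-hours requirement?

Cheapest first:
Take 21 from Supplier 25 at 6 ; need 7 more.
Take 3 from Supplier 15 at 12 ; need 4 more.
Supplier 18 (24): take the remaining 4 ; done.
Cost = 21×6 + 3×12 + 4×24 = 258.

258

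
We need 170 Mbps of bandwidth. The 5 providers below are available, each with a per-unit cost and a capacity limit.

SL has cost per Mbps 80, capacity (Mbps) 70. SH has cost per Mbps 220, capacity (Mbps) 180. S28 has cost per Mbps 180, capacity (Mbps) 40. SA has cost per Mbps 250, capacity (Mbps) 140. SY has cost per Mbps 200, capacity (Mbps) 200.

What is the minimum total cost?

24800

Use providers in increasing cost order.
Take 70 from SL at 80 → need 100 more.
S28 (180): use full 40 → 60 Mbps to go.
Take 60 from SY at 200 to finish.
SH, SA: unused.
Cost = 70×80 + 40×180 + 60×200 = 24800.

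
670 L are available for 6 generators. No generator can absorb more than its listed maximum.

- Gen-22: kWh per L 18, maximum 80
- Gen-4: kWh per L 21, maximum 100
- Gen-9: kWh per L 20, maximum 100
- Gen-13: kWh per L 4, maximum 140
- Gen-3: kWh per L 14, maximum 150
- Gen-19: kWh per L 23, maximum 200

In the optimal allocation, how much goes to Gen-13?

Highest kWh per L first: Gen-19 23 > Gen-4 21 > Gen-9 20 > Gen-22 18 > Gen-3 14 > Gen-13 4.
Gen-19: +200 to 200 (cap) → 470 left.
Gen-4: +100 to 100 (cap) → 370 left.
Gen-9: +100 to 100 (cap) → 270 left.
Gen-22: +80 to 80 (cap) → 190 left.
Give Gen-3 150 to hit its cap of 150 → 40 left.
Gen-13 has room for 140 but only 40 remain, so it gets 40.

40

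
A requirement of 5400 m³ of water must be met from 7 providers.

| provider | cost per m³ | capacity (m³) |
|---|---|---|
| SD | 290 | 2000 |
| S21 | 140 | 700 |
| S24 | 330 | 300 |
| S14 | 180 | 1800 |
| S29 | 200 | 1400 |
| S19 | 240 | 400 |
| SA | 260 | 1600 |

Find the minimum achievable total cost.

1084000

Fill from the cheapest provider first.
Take 700 from S21 at 140 → need 4700 more.
Take 1800 from S14 at 180 → need 2900 more.
S29 (200): use full 1400 → 1500 m³ to go.
S19 at 240: take all 400 m³ → 1100 still needed.
SA at 260: take 1100 of its 1600 → requirement met.
SD, S24: unused.
Cost = 700×140 + 1800×180 + 1400×200 + 400×240 + 1100×260 = 1084000.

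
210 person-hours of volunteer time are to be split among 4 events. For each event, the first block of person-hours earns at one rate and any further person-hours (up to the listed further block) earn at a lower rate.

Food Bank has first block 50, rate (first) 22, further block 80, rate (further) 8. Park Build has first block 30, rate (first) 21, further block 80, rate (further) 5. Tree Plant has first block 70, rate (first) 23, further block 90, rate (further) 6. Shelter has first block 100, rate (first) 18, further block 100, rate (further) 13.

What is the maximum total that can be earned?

Rank every tier by rate: Tree Plant/tier1 23 > Food Bank/tier1 22 > Park Build/tier1 21 > Shelter/tier1 18 > Shelter/tier2 13 > Food Bank/tier2 8 > Tree Plant/tier2 6 > Park Build/tier2 5.
Tree Plant/tier1 (23): +70 → 140 left.
Fill Food Bank tier1 block (50 at 22) → 90 left.
Park Build tier1 at 21: fill all 30 → 60 left.
Shelter tier1 at 18: only 60 left, fill 60.
Total = 23×70 + 22×50 + 21×30 + 18×60 = 4420.

4420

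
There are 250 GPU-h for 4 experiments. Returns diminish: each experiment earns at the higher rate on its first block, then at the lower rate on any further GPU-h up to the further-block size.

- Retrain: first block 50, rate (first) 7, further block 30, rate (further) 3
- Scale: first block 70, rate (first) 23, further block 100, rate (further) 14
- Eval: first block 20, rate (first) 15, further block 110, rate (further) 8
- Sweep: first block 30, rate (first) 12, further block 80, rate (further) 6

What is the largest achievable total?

Order all 8 blocks by rate: Scale/T1 23 > Eval/T1 15 > Scale/T2 14 > Sweep/T1 12 > Eval/T2 8 > Retrain/T1 7 > Sweep/T2 6 > Retrain/T2 3.
Fill Scale T1 block (70 at 23) — 180 left.
Eval T1 at 15: fill all 20 — 160 left.
Fill Scale T2 block (100 at 14) — 60 left.
Sweep T1 at 12: fill all 30 — 30 left.
Eval/T2: +30 of 110 at 8; pool empty.
Total = 23×70 + 15×20 + 14×100 + 12×30 + 8×30 = 3910.

3910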